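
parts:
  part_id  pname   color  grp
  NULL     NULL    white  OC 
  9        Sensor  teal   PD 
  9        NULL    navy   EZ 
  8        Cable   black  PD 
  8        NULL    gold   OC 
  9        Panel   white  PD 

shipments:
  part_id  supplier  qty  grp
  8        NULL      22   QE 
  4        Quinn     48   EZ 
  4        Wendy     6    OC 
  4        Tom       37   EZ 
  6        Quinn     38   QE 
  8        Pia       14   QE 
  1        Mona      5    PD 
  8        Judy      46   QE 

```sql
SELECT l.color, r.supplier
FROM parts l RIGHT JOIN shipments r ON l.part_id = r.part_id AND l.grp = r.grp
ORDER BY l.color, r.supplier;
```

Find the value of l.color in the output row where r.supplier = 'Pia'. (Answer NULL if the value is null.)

RIGHT JOIN keeps every row from `shipments`; unmatched rows get NULL for `parts`'s columns.
Matching on l.part_id = r.part_id AND l.grp = r.grp. A NULL in a compared column never satisfies the condition.
Matched pairs: 0; unmatched r rows kept: 8.

NULL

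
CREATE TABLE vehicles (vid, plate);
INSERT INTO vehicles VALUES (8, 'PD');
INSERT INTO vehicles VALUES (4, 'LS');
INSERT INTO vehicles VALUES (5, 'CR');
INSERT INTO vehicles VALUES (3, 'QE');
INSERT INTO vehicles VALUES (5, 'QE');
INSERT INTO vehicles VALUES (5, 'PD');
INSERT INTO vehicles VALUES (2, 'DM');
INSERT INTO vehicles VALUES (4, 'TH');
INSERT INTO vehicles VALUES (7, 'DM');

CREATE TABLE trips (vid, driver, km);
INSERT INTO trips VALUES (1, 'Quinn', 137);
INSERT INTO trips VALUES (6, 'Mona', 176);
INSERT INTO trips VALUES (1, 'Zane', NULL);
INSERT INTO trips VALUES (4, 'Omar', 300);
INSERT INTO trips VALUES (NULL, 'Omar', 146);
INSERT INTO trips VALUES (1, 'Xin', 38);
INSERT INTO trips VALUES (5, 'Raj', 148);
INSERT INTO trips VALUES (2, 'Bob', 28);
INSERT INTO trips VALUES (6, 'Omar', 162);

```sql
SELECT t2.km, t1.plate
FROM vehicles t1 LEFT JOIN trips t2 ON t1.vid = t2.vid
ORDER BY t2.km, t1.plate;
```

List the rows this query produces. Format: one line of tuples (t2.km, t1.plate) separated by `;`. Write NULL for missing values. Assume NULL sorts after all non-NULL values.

(28, DM); (148, CR); (148, PD); (148, QE); (300, LS); (300, TH); (NULL, DM); (NULL, PD); (NULL, QE)

LEFT JOIN keeps every row from `vehicles`; unmatched rows get NULL for `trips`'s columns.
Matching on t1.vid = t2.vid. A NULL in a compared column never satisfies the condition.
- vid=8: no t2 row matches, row kept with t2 columns NULL.
- vid=4: 1 matching t2 row(s), so 1 row(s) emitted.
- vid=5: 1 matching t2 row(s), so 1 row(s) emitted.
- vid=3: no t2 row matches, row kept with t2 columns NULL.
- vid=5: 1 matching t2 row(s), so 1 row(s) emitted.
- vid=5: 1 matching t2 row(s), so 1 row(s) emitted.
- vid=2: 1 matching t2 row(s), so 1 row(s) emitted.
- vid=4: 1 matching t2 row(s), so 1 row(s) emitted.
- vid=7: no t2 row matches, row kept with t2 columns NULL.
After projecting and ordering:
t2.km | t1.plate
28 | DM
148 | CR
148 | PD
148 | QE
300 | LS
300 | TH
NULL | DM
NULL | PD
NULL | QE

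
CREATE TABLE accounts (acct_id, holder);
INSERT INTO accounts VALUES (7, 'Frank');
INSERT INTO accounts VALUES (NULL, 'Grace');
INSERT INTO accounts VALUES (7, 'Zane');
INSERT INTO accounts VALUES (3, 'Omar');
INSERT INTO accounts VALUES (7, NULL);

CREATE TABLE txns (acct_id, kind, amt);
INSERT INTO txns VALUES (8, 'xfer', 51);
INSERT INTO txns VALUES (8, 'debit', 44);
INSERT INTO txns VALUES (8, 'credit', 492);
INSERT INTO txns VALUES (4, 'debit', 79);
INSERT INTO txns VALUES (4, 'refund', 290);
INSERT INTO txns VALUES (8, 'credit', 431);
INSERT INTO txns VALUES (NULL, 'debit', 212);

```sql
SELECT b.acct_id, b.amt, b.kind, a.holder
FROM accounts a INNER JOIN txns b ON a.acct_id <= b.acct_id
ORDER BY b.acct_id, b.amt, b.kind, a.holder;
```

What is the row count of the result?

18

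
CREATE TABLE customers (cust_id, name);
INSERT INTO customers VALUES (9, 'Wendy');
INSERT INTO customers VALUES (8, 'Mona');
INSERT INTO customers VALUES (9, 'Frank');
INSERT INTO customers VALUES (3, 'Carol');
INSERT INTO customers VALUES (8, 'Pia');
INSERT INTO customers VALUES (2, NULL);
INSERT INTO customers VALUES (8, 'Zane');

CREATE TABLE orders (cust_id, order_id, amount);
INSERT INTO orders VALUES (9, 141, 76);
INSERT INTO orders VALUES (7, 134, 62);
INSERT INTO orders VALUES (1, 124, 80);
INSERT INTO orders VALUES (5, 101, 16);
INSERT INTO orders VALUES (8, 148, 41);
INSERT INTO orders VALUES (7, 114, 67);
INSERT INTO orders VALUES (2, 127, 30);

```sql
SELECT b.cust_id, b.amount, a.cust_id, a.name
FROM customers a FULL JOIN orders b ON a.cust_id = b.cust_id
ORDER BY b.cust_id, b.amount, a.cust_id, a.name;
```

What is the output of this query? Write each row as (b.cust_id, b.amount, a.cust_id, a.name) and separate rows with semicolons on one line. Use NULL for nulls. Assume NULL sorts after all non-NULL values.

FULL OUTER JOIN keeps every row from both sides; unmatched rows get NULL for the other side's columns.
Matching on a.cust_id = b.cust_id.
Matched pairs: 6; unmatched a rows kept: 1; unmatched b rows kept: 4.

(1, 80, NULL, NULL); (2, 30, 2, NULL); (5, 16, NULL, NULL); (7, 62, NULL, NULL); (7, 67, NULL, NULL); (8, 41, 8, Mona); (8, 41, 8, Pia); (8, 41, 8, Zane); (9, 76, 9, Frank); (9, 76, 9, Wendy); (NULL, NULL, 3, Carol)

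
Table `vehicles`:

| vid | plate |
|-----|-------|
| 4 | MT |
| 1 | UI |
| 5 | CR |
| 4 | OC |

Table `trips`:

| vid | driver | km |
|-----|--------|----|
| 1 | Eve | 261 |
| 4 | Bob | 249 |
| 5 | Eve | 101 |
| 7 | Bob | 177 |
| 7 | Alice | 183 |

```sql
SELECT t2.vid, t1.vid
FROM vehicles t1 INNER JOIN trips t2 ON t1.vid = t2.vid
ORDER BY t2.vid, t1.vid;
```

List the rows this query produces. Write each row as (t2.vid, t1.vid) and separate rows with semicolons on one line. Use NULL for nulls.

(1, 1); (4, 4); (4, 4); (5, 5)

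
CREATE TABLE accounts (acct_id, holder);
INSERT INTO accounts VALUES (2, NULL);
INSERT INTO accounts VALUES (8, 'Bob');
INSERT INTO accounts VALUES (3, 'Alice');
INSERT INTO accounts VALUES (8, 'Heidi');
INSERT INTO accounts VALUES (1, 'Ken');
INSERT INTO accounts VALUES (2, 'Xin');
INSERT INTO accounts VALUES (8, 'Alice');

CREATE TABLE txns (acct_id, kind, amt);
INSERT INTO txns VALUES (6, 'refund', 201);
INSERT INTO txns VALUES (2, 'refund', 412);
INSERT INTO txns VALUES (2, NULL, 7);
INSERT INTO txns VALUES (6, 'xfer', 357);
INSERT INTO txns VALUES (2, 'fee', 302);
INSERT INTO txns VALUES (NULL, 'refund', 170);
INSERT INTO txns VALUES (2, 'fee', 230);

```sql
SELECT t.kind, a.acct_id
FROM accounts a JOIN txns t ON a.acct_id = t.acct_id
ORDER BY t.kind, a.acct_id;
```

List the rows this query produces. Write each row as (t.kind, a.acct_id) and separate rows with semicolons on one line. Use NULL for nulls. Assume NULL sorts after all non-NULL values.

INNER JOIN keeps only pairs where the ON condition holds.
Matching on a.acct_id = t.acct_id. A NULL in a compared column never satisfies the condition.
- a (acct_id=2) pairs with 4 row(s) of t.
- a (acct_id=8) has no partner → excluded.
- a (acct_id=3) has no partner → excluded.
- a (acct_id=8) has no partner → excluded.
- a (acct_id=1) has no partner → excluded.
- a (acct_id=2) pairs with 4 row(s) of t.
- a (acct_id=8) has no partner → excluded.
After projecting and ordering:
t.kind | a.acct_id
fee | 2
fee | 2
fee | 2
fee | 2
refund | 2
refund | 2
NULL | 2
NULL | 2

(fee, 2); (fee, 2); (fee, 2); (fee, 2); (refund, 2); (refund, 2); (NULL, 2); (NULL, 2)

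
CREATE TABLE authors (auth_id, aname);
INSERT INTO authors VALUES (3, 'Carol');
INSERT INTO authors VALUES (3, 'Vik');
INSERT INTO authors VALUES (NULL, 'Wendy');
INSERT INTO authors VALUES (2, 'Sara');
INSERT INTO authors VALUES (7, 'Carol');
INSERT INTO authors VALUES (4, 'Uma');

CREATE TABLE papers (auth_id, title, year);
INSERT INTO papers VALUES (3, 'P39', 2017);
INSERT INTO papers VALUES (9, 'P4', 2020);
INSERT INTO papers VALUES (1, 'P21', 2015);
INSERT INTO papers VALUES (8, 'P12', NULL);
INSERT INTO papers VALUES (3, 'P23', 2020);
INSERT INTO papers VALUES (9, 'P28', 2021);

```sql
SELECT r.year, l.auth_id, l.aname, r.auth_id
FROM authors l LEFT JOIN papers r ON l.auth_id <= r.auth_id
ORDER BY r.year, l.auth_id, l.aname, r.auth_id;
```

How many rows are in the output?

22

LEFT JOIN keeps every row from `authors`; unmatched rows get NULL for `papers`'s columns.
Matching on l.auth_id <= r.auth_id. A NULL in a compared column never satisfies the condition.
Matched pairs: 21; unmatched l rows kept: 1.
Total: 21 matched + 1 padded = 22 rows.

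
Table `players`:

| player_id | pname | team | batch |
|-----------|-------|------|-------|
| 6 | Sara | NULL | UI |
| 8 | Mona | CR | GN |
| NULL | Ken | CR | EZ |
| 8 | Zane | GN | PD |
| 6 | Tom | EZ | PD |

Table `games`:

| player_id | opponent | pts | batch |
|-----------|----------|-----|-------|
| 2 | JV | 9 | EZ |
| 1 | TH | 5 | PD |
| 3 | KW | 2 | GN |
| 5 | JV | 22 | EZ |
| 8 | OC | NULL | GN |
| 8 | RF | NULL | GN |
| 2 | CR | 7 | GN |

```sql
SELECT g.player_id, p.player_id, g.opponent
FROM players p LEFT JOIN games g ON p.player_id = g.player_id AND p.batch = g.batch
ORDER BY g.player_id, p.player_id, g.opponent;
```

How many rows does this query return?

6

LEFT JOIN keeps every row from `players`; unmatched rows get NULL for `games`'s columns.
Matching on p.player_id = g.player_id AND p.batch = g.batch. A NULL in a compared column never satisfies the condition.
Matched pairs: 2; unmatched p rows kept: 4.
Total: 2 matched + 4 padded = 6 rows.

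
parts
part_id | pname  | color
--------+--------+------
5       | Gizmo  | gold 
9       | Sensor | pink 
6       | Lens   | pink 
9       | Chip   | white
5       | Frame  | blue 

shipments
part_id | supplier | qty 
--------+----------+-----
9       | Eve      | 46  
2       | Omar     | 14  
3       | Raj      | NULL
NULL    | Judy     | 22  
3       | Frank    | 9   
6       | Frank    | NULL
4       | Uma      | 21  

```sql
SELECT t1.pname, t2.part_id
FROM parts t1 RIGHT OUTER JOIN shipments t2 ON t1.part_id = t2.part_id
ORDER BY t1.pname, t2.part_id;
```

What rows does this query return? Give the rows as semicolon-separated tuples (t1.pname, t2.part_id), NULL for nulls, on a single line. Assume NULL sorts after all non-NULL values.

RIGHT JOIN keeps every row from `shipments`; unmatched rows get NULL for `parts`'s columns.
Matching on t1.part_id = t2.part_id. A NULL in a compared column never satisfies the condition.
- part_id=5: no matching t2 row.
- part_id=9: 1 matching t2 row(s), so 1 row(s) emitted.
- part_id=6: 1 matching t2 row(s), so 1 row(s) emitted.
- part_id=9: 1 matching t2 row(s), so 1 row(s) emitted.
- part_id=5: no matching t2 row.
- 5 t2 row(s) had no t1 match → kept, t1 columns NULL.
After projecting and ordering:
t1.pname | t2.part_id
Chip | 9
Lens | 6
Sensor | 9
NULL | 2
NULL | 3
NULL | 3
NULL | 4
NULL | NULL

(Chip, 9); (Lens, 6); (Sensor, 9); (NULL, 2); (NULL, 3); (NULL, 3); (NULL, 4); (NULL, NULL)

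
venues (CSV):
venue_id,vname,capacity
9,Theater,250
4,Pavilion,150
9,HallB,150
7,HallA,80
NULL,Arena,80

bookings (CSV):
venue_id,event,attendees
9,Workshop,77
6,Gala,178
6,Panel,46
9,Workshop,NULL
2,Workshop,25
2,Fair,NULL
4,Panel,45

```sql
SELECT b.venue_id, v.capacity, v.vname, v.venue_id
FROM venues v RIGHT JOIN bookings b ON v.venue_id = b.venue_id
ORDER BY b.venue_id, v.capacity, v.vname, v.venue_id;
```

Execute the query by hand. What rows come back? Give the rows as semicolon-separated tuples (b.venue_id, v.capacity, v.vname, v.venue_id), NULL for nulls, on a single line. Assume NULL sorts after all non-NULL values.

(2, NULL, NULL, NULL); (2, NULL, NULL, NULL); (4, 150, Pavilion, 4); (6, NULL, NULL, NULL); (6, NULL, NULL, NULL); (9, 150, HallB, 9); (9, 150, HallB, 9); (9, 250, Theater, 9); (9, 250, Theater, 9)

RIGHT JOIN keeps every row from `bookings`; unmatched rows get NULL for `venues`'s columns.
Matching on v.venue_id = b.venue_id. A NULL in a compared column never satisfies the condition.
Matched pairs: 5; unmatched b rows kept: 4.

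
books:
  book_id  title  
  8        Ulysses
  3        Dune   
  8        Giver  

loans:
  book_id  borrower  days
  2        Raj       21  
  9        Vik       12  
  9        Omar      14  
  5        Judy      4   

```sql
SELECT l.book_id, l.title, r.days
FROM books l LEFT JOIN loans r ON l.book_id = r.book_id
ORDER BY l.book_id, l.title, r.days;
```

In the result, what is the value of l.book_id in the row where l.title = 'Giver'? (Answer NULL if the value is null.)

8

LEFT JOIN keeps every row from `books`; unmatched rows get NULL for `loans`'s columns.
Matching on l.book_id = r.book_id.
- book_id=8: no r row matches, row kept with r columns NULL.
- book_id=3: no r row matches, row kept with r columns NULL.
- book_id=8: no r row matches, row kept with r columns NULL.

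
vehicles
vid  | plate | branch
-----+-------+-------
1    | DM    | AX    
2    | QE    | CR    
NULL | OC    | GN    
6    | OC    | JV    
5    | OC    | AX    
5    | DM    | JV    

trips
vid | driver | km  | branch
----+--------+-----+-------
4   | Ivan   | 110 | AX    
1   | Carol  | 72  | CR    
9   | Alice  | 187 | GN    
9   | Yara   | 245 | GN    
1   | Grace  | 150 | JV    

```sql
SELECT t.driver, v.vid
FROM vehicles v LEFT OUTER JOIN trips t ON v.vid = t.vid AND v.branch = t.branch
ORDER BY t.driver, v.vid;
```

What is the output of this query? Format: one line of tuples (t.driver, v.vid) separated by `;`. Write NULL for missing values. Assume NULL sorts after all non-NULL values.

LEFT JOIN keeps every row from `vehicles`; unmatched rows get NULL for `trips`'s columns.
Matching on v.vid = t.vid AND v.branch = t.branch. A NULL in a compared column never satisfies the condition.
- vid=1, branch=AX: no t row matches, row kept with t columns NULL.
- vid=2, branch=CR: no t row matches, row kept with t columns NULL.
- vid=NULL, branch=GN: no t row matches, row kept with t columns NULL.
- vid=6, branch=JV: no t row matches, row kept with t columns NULL.
- vid=5, branch=AX: no t row matches, row kept with t columns NULL.
- vid=5, branch=JV: no t row matches, row kept with t columns NULL.
After projecting and ordering:
t.driver | v.vid
NULL | 1
NULL | 2
NULL | 5
NULL | 5
NULL | 6
NULL | NULL

(NULL, 1); (NULL, 2); (NULL, 5); (NULL, 5); (NULL, 6); (NULL, NULL)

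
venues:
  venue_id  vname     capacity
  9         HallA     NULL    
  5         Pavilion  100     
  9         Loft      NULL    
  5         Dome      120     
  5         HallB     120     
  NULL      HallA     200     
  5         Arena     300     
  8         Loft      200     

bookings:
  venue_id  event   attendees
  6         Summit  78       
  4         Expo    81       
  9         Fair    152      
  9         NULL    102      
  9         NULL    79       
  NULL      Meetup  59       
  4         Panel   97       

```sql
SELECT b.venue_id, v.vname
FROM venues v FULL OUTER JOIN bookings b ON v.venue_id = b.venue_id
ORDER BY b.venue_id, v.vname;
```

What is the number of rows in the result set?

FULL OUTER JOIN keeps every row from both sides; unmatched rows get NULL for the other side's columns.
Matching on v.venue_id = b.venue_id. A NULL in a compared column never satisfies the condition.
- venue_id=9: 3 matching b row(s), so 3 row(s) emitted.
- venue_id=5: no b row matches, row kept with b columns NULL.
- venue_id=9: 3 matching b row(s), so 3 row(s) emitted.
- venue_id=5: no b row matches, row kept with b columns NULL.
- venue_id=5: no b row matches, row kept with b columns NULL.
- venue_id=NULL: no b row matches, row kept with b columns NULL.
- venue_id=5: no b row matches, row kept with b columns NULL.
- venue_id=8: no b row matches, row kept with b columns NULL.
- plus 4 unmatched b row(s), each kept with NULL v columns.
Total: 6 matched + 10 padded = 16 rows.

16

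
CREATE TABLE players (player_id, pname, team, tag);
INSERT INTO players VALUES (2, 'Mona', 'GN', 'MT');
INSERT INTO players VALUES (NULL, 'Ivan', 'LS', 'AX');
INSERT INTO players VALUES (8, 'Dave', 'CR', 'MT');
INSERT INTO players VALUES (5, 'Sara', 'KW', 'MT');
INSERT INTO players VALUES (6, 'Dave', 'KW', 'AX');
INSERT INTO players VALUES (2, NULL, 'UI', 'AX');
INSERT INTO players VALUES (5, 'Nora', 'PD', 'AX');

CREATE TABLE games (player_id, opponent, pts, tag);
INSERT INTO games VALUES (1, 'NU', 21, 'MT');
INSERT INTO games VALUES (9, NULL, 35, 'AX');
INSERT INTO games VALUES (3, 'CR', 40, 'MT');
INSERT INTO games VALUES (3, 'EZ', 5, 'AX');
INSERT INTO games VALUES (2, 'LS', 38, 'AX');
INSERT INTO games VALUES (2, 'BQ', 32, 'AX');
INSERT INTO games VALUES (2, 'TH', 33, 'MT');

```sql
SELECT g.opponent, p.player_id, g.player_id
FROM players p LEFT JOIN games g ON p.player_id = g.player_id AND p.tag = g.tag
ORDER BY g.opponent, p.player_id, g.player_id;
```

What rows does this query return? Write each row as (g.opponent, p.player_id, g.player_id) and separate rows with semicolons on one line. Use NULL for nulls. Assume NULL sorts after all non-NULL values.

(BQ, 2, 2); (LS, 2, 2); (TH, 2, 2); (NULL, 5, NULL); (NULL, 5, NULL); (NULL, 6, NULL); (NULL, 8, NULL); (NULL, NULL, NULL)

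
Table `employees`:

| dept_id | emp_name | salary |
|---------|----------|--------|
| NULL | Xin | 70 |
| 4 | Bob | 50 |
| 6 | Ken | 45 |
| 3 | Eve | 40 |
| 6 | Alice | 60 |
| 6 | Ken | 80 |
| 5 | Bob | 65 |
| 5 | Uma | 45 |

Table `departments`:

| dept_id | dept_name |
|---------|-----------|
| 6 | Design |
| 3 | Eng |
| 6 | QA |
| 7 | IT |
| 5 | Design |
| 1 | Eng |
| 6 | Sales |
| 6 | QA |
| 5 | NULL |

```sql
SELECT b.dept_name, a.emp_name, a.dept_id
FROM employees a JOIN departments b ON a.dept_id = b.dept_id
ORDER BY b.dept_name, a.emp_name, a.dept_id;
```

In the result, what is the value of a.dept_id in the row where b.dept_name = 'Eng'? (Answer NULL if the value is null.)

INNER JOIN keeps only pairs where the ON condition holds.
Matching on a.dept_id = b.dept_id. A NULL in a compared column never satisfies the condition.
- a row (dept_id=NULL): no match → dropped.
- a row (dept_id=4): no match → dropped.
- a row (dept_id=6): matches 4 b row(s) → 4 output row(s).
- a row (dept_id=3): matches 1 b row(s) → 1 output row(s).
- a row (dept_id=6): matches 4 b row(s) → 4 output row(s).
- a row (dept_id=6): matches 4 b row(s) → 4 output row(s).
- a row (dept_id=5): matches 2 b row(s) → 2 output row(s).
- a row (dept_id=5): matches 2 b row(s) → 2 output row(s).

3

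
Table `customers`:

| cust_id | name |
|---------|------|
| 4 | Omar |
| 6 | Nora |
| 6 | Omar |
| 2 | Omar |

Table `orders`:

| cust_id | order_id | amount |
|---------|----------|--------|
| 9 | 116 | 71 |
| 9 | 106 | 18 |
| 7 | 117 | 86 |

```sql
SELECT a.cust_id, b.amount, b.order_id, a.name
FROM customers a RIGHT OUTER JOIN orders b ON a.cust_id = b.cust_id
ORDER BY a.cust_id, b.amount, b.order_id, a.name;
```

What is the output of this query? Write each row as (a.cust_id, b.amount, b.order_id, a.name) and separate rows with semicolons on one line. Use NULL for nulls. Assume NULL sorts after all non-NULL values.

(NULL, 18, 106, NULL); (NULL, 71, 116, NULL); (NULL, 86, 117, NULL)

RIGHT JOIN keeps every row from `orders`; unmatched rows get NULL for `customers`'s columns.
Matching on a.cust_id = b.cust_id.
Matched pairs: 0; unmatched b rows kept: 3.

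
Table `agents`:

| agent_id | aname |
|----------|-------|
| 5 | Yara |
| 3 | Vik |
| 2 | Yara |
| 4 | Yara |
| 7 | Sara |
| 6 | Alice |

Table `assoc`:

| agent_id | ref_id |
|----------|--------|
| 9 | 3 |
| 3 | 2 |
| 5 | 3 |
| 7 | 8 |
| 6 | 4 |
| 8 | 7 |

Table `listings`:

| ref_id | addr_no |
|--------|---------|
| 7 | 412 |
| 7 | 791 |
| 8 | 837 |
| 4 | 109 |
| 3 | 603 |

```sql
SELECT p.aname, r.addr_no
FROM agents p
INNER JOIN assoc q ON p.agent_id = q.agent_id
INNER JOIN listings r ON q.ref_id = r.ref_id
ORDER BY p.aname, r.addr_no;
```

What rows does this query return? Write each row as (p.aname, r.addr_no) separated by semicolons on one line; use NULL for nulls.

(Alice, 109); (Sara, 837); (Yara, 603)

Evaluate left to right. First `agents p INNER JOIN assoc q` on agent_id: 4 row(s).
Then INNER JOIN `listings r` on ref_id: keep only rows whose q.ref_id appears in r.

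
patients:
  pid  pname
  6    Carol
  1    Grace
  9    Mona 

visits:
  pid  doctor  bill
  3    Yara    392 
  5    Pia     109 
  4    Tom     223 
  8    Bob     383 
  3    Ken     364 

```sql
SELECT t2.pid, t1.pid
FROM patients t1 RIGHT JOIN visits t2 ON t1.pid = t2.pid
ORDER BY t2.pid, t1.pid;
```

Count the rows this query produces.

RIGHT JOIN keeps every row from `visits`; unmatched rows get NULL for `patients`'s columns.
Matching on t1.pid = t2.pid.
- t1 (pid=6) has no partner in t2.
- t1 (pid=1) has no partner in t2.
- t1 (pid=9) has no partner in t2.
- 5 row(s) from t2 found no t1 partner → padded with NULL.
Total: 0 matched + 5 padded = 5 rows.

5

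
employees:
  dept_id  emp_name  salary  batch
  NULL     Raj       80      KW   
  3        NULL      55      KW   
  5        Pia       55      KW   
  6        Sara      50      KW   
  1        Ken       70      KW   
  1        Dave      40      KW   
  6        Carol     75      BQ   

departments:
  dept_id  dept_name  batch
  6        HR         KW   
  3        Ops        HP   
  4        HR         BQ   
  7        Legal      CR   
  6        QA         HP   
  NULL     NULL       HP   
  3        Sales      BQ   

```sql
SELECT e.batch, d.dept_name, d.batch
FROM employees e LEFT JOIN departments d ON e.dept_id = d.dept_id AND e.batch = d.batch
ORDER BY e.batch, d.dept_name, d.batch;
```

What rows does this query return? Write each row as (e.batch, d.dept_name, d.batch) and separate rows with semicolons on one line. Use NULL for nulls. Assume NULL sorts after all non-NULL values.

(BQ, NULL, NULL); (KW, HR, KW); (KW, NULL, NULL); (KW, NULL, NULL); (KW, NULL, NULL); (KW, NULL, NULL); (KW, NULL, NULL)

LEFT JOIN keeps every row from `employees`; unmatched rows get NULL for `departments`'s columns.
Matching on e.dept_id = d.dept_id AND e.batch = d.batch. A NULL in a compared column never satisfies the condition.
- e[0] dept_id=NULL, batch=KW → no match; kept with NULLs on the d side.
- e[1] dept_id=3, batch=KW → no match; kept with NULLs on the d side.
- e[2] dept_id=5, batch=KW → no match; kept with NULLs on the d side.
- e[3] dept_id=6, batch=KW → 1 match(es) in d → 1 row(s).
- e[4] dept_id=1, batch=KW → no match; kept with NULLs on the d side.
- e[5] dept_id=1, batch=KW → no match; kept with NULLs on the d side.
- e[6] dept_id=6, batch=BQ → no match; kept with NULLs on the d side.
After projecting and ordering:
e.batch | d.dept_name | d.batch
BQ | NULL | NULL
KW | HR | KW
KW | NULL | NULL
KW | NULL | NULL
KW | NULL | NULL
KW | NULL | NULL
KW | NULL | NULL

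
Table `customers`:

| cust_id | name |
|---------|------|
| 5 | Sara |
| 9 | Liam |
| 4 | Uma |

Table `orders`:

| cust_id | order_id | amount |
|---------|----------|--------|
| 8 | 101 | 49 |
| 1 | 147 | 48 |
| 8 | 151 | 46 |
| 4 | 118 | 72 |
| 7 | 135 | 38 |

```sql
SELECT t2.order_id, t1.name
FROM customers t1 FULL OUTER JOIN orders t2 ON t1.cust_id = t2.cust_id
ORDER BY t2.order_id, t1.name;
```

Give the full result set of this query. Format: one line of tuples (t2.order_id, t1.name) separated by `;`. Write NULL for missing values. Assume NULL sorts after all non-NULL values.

(101, NULL); (118, Uma); (135, NULL); (147, NULL); (151, NULL); (NULL, Liam); (NULL, Sara)

FULL OUTER JOIN keeps every row from both sides; unmatched rows get NULL for the other side's columns.
Matching on t1.cust_id = t2.cust_id.
- t1 (cust_id=5) has no partner → padded with NULL.
- t1 (cust_id=9) has no partner → padded with NULL.
- t1 (cust_id=4) pairs with 1 row(s) of t2.
- 4 t2 row(s) had no t1 match → kept, t1 columns NULL.
After projecting and ordering:
t2.order_id | t1.name
101 | NULL
118 | Uma
135 | NULL
147 | NULL
151 | NULL
NULL | Liam
NULL | Sara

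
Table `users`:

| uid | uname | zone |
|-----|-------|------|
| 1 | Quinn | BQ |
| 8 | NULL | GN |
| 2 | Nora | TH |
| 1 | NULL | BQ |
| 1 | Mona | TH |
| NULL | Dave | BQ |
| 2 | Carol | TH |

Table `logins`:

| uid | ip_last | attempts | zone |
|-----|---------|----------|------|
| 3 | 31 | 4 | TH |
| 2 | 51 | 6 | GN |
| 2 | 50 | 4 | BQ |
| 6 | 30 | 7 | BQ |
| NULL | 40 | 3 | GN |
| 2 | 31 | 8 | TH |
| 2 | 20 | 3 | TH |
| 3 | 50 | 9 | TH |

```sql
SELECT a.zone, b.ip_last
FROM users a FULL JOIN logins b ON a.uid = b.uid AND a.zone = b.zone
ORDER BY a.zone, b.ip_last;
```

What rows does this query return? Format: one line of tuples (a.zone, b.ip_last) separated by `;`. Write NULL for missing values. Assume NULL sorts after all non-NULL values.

(BQ, NULL); (BQ, NULL); (BQ, NULL); (GN, NULL); (TH, 20); (TH, 20); (TH, 31); (TH, 31); (TH, NULL); (NULL, 30); (NULL, 31); (NULL, 40); (NULL, 50); (NULL, 50); (NULL, 51)

FULL OUTER JOIN keeps every row from both sides; unmatched rows get NULL for the other side's columns.
Matching on a.uid = b.uid AND a.zone = b.zone. A NULL in a compared column never satisfies the condition.
- a (uid=1, zone=BQ) has no partner → padded with NULL.
- a (uid=8, zone=GN) has no partner → padded with NULL.
- a (uid=2, zone=TH) pairs with 2 row(s) of b.
- a (uid=1, zone=BQ) has no partner → padded with NULL.
- a (uid=1, zone=TH) has no partner → padded with NULL.
- a (uid=NULL, zone=BQ) has no partner → padded with NULL.
- a (uid=2, zone=TH) pairs with 2 row(s) of b.
- plus 6 unmatched b row(s), each kept with NULL a columns.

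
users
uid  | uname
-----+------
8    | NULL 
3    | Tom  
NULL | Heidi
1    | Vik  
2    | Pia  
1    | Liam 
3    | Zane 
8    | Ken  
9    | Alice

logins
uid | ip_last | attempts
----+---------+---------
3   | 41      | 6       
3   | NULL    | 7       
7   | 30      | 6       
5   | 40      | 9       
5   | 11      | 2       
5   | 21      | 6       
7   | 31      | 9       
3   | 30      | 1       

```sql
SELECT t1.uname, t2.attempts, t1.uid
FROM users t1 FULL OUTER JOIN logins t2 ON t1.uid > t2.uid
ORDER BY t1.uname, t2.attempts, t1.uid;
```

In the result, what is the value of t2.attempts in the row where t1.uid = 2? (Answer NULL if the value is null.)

NULL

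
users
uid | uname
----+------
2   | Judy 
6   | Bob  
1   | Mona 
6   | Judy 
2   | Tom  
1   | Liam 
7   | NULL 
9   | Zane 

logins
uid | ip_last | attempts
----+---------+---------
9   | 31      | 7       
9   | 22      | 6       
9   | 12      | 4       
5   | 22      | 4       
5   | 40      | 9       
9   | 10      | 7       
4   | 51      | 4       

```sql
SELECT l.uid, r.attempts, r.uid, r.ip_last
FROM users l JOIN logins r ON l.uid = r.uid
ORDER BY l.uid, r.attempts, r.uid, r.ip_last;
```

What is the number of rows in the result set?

4

INNER JOIN keeps only pairs where the ON condition holds.
Matching on l.uid = r.uid.
- l row (uid=2): no match → dropped.
- l row (uid=6): no match → dropped.
- l row (uid=1): no match → dropped.
- l row (uid=6): no match → dropped.
- l row (uid=2): no match → dropped.
- l row (uid=1): no match → dropped.
- l row (uid=7): no match → dropped.
- l row (uid=9): matches 4 r row(s) → 4 output row(s).
Total: 4 rows.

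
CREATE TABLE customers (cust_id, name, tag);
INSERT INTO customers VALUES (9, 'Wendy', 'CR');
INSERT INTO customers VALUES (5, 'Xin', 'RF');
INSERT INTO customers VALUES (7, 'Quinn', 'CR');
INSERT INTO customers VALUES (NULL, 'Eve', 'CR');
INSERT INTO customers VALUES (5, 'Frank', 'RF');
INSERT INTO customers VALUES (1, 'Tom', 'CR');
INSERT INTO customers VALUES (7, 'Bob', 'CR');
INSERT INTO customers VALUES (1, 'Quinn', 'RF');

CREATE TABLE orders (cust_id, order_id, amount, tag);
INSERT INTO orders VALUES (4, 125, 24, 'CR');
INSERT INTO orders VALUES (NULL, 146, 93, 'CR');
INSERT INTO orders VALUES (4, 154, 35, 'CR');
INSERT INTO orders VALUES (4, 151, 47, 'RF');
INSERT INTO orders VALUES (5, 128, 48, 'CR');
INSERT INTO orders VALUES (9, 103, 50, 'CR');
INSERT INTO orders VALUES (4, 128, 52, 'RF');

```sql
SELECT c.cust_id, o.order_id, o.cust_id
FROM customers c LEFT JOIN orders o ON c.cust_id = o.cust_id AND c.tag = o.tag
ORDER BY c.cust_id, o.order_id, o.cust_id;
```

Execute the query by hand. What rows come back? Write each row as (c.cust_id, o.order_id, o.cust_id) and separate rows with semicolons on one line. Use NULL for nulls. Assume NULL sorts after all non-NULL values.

(1, NULL, NULL); (1, NULL, NULL); (5, NULL, NULL); (5, NULL, NULL); (7, NULL, NULL); (7, NULL, NULL); (9, 103, 9); (NULL, NULL, NULL)

LEFT JOIN keeps every row from `customers`; unmatched rows get NULL for `orders`'s columns.
Matching on c.cust_id = o.cust_id AND c.tag = o.tag. A NULL in a compared column never satisfies the condition.
Matched pairs: 1; unmatched c rows kept: 7.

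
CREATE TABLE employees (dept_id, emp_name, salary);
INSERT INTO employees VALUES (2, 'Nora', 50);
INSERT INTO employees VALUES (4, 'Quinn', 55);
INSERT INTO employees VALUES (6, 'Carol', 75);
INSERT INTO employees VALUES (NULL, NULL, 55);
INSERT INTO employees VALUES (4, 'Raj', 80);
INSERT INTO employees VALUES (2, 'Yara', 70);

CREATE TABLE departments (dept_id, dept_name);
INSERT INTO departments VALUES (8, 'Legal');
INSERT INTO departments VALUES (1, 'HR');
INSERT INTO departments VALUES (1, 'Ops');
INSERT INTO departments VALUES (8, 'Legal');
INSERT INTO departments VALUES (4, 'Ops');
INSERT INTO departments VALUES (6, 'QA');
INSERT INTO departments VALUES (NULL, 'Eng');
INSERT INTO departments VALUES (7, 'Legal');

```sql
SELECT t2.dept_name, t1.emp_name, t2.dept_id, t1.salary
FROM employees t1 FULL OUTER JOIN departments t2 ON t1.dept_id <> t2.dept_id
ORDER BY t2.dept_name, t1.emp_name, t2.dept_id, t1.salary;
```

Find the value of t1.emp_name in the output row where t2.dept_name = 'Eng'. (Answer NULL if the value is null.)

NULL

FULL OUTER JOIN keeps every row from both sides; unmatched rows get NULL for the other side's columns.
Matching on t1.dept_id <> t2.dept_id. A NULL in a compared column never satisfies the condition.
- t1[0] dept_id=2 → 7 match(es) in t2 → 7 row(s).
- t1[1] dept_id=4 → 6 match(es) in t2 → 6 row(s).
- t1[2] dept_id=6 → 6 match(es) in t2 → 6 row(s).
- t1[3] dept_id=NULL → no match; kept with NULLs on the t2 side.
- t1[4] dept_id=4 → 6 match(es) in t2 → 6 row(s).
- t1[5] dept_id=2 → 7 match(es) in t2 → 7 row(s).
- plus 1 unmatched t2 row(s), each kept with NULL t1 columns.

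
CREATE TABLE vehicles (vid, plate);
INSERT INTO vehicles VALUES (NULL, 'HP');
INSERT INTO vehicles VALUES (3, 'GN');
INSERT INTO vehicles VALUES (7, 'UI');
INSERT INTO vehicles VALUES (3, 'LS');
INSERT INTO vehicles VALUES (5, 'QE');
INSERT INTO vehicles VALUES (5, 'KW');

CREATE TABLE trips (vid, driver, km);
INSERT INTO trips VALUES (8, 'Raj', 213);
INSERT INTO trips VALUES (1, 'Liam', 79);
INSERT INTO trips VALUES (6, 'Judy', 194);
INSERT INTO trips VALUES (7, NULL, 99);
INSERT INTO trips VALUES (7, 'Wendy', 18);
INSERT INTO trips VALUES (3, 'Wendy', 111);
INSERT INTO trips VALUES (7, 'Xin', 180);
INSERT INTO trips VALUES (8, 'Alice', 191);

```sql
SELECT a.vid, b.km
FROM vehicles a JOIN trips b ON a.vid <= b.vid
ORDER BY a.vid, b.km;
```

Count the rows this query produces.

INNER JOIN keeps only pairs where the ON condition holds.
Matching on a.vid <= b.vid. A NULL in a compared column never satisfies the condition.
- a (vid=NULL) has no partner → excluded.
- a (vid=3) pairs with 7 row(s) of b.
- a (vid=7) pairs with 5 row(s) of b.
- a (vid=3) pairs with 7 row(s) of b.
- a (vid=5) pairs with 6 row(s) of b.
- a (vid=5) pairs with 6 row(s) of b.
Total: 31 rows.

31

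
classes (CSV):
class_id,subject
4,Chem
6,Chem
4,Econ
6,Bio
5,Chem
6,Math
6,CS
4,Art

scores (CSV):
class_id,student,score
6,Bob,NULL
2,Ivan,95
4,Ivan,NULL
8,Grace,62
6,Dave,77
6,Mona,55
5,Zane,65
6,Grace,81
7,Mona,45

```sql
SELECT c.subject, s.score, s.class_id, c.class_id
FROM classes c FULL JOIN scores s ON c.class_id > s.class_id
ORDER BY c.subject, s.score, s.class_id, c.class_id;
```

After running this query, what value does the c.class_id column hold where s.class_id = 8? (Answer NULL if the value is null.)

FULL OUTER JOIN keeps every row from both sides; unmatched rows get NULL for the other side's columns.
Matching on c.class_id > s.class_id.
Matched pairs: 17; unmatched c rows kept: 0; unmatched s rows kept: 6.

NULL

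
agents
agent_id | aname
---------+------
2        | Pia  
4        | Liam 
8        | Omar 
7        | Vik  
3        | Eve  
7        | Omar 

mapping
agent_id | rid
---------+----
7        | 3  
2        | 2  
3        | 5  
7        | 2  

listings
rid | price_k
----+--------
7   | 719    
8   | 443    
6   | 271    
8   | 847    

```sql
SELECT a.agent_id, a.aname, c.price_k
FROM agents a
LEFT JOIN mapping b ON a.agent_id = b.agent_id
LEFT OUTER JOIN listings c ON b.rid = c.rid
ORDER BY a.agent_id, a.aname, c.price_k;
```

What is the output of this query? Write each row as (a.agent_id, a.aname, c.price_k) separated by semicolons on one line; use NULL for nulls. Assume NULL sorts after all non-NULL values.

Evaluate left to right. First `agents a LEFT JOIN mapping b` on agent_id: 8 row(s).
Then LEFT JOIN `listings c` on rid: each of those 8 rows is kept; rows whose b.rid has no match in c get NULL for c's columns.

(2, Pia, NULL); (3, Eve, NULL); (4, Liam, NULL); (7, Omar, NULL); (7, Omar, NULL); (7, Vik, NULL); (7, Vik, NULL); (8, Omar, NULL)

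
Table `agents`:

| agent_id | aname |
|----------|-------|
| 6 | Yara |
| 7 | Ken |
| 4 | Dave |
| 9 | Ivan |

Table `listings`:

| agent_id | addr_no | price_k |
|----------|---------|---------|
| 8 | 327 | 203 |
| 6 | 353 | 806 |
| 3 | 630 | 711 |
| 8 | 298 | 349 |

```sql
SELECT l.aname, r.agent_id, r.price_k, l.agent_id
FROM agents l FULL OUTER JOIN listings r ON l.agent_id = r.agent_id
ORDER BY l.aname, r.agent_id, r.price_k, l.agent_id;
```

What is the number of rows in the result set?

7

FULL OUTER JOIN keeps every row from both sides; unmatched rows get NULL for the other side's columns.
Matching on l.agent_id = r.agent_id.
Matched pairs: 1; unmatched l rows kept: 3; unmatched r rows kept: 3.
Total: 1 matched + 6 padded = 7 rows.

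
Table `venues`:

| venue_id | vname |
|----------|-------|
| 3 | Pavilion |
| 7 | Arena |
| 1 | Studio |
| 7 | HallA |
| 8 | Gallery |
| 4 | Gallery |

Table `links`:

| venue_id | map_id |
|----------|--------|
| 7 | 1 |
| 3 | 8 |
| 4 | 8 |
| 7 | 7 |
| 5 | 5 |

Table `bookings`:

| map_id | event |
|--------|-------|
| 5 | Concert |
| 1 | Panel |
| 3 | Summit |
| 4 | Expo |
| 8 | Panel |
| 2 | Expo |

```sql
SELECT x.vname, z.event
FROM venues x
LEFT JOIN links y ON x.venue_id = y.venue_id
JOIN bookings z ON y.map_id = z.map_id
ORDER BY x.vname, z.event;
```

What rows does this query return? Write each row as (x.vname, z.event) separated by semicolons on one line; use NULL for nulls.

(Arena, Panel); (Gallery, Panel); (HallA, Panel); (Pavilion, Panel)

Evaluate left to right. First `venues x LEFT JOIN links y` on venue_id: 8 row(s).
Then INNER JOIN `bookings z` on map_id: keep only rows whose y.map_id appears in z.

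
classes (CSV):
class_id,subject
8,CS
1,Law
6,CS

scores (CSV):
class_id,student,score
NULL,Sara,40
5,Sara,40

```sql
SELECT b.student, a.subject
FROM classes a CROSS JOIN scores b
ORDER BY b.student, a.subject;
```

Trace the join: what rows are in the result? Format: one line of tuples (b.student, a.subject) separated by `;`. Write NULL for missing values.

CROSS JOIN pairs every row of `classes` with every row of `scores`: 3 × 2 = 6 rows.
After projecting and ordering:
b.student | a.subject
Sara | CS
Sara | CS
Sara | CS
Sara | CS
Sara | Law
Sara | Law

(Sara, CS); (Sara, CS); (Sara, CS); (Sara, CS); (Sara, Law); (Sara, Law)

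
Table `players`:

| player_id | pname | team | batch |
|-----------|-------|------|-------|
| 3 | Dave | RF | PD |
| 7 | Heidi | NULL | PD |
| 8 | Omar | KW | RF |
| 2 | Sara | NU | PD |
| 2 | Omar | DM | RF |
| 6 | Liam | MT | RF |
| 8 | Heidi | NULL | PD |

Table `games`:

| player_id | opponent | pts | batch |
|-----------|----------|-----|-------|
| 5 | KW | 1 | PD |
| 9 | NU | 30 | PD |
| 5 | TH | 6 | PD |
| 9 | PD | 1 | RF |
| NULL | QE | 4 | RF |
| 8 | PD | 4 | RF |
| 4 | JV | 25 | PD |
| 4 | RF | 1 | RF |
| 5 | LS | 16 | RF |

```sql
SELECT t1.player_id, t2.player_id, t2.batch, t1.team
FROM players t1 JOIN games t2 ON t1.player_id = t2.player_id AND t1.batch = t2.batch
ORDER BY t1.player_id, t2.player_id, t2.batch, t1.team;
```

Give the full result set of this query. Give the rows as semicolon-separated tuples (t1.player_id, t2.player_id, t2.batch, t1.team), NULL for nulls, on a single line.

INNER JOIN keeps only pairs where the ON condition holds.
Matching on t1.player_id = t2.player_id AND t1.batch = t2.batch. A NULL in a compared column never satisfies the condition.
Matched pairs: 1.

(8, 8, RF, KW)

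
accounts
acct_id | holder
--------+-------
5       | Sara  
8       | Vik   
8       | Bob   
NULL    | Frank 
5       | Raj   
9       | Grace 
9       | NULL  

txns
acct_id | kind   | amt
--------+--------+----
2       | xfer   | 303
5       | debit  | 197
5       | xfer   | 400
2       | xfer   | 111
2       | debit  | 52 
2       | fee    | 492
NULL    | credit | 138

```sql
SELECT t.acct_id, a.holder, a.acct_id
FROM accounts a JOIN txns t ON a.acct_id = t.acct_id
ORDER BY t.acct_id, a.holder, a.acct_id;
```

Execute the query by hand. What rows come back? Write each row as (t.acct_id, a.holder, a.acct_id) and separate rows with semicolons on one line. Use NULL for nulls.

(5, Raj, 5); (5, Raj, 5); (5, Sara, 5); (5, Sara, 5)

INNER JOIN keeps only pairs where the ON condition holds.
Matching on a.acct_id = t.acct_id. A NULL in a compared column never satisfies the condition.
Matched pairs: 4.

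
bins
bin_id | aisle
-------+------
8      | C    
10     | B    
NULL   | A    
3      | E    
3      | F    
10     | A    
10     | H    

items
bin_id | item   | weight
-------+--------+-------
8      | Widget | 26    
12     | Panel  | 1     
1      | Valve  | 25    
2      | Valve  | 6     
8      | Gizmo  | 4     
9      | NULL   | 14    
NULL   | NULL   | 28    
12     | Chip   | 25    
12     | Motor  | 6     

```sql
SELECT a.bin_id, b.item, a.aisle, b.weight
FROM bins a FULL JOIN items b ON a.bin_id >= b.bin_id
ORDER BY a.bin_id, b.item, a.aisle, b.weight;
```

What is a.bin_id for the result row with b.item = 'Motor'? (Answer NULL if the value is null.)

NULL

FULL OUTER JOIN keeps every row from both sides; unmatched rows get NULL for the other side's columns.
Matching on a.bin_id >= b.bin_id. A NULL in a compared column never satisfies the condition.
- a (bin_id=8) pairs with 4 row(s) of b.
- a (bin_id=10) pairs with 5 row(s) of b.
- a (bin_id=NULL) has no partner → padded with NULL.
- a (bin_id=3) pairs with 2 row(s) of b.
- a (bin_id=3) pairs with 2 row(s) of b.
- a (bin_id=10) pairs with 5 row(s) of b.
- a (bin_id=10) pairs with 5 row(s) of b.
- plus 4 unmatched b row(s), each kept with NULL a columns.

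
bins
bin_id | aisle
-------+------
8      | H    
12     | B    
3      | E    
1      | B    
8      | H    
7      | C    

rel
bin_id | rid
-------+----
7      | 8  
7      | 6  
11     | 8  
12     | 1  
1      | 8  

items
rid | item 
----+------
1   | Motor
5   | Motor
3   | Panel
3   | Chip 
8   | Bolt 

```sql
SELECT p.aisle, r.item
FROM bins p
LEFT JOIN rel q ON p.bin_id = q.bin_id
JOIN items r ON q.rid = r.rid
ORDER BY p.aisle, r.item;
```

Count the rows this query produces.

Step 1 — p LEFT JOIN q on bin_id → 7 row(s).
Then INNER JOIN `items r` on rid: keep only rows whose q.rid appears in r.
Result: 3 row(s).

3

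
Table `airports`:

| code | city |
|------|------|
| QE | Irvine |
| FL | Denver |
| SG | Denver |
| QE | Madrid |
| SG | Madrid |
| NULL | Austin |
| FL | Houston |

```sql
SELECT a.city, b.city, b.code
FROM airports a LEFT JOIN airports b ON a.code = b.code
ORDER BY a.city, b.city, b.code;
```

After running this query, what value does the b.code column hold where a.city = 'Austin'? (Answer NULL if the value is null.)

NULL

LEFT JOIN keeps every row from `airports a`; unmatched rows get NULL for `airports b`'s columns.
Matching on a.code = b.code. A NULL in a compared column never satisfies the condition.
Matched pairs: 12; unmatched a rows kept: 1.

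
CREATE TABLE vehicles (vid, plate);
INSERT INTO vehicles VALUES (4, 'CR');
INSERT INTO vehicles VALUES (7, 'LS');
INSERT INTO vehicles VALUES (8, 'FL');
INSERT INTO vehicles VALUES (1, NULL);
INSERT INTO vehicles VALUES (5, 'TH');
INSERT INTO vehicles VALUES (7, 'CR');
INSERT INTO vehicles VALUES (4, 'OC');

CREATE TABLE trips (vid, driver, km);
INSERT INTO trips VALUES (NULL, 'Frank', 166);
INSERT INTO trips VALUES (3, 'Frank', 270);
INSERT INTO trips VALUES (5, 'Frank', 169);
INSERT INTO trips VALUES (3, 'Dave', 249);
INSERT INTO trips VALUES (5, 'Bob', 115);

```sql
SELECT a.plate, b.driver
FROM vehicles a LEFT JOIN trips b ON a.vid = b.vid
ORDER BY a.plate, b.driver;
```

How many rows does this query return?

8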